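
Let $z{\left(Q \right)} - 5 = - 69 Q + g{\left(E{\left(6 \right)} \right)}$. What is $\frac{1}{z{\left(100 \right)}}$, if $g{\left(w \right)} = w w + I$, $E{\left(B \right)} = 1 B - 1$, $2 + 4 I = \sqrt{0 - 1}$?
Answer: $- \frac{109928}{755260325} - \frac{4 i}{755260325} \approx -0.00014555 - 5.2962 \cdot 10^{-9} i$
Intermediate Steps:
$I = - \frac{1}{2} + \frac{i}{4}$ ($I = - \frac{1}{2} + \frac{\sqrt{0 - 1}}{4} = - \frac{1}{2} + \frac{\sqrt{-1}}{4} = - \frac{1}{2} + \frac{i}{4} \approx -0.5 + 0.25 i$)
$E{\left(B \right)} = -1 + B$ ($E{\left(B \right)} = B - 1 = -1 + B$)
$g{\left(w \right)} = - \frac{1}{2} + w^{2} + \frac{i}{4}$ ($g{\left(w \right)} = w w - \left(\frac{1}{2} - \frac{i}{4}\right) = w^{2} - \left(\frac{1}{2} - \frac{i}{4}\right) = - \frac{1}{2} + w^{2} + \frac{i}{4}$)
$z{\left(Q \right)} = \frac{59}{2} - 69 Q + \frac{i}{4}$ ($z{\left(Q \right)} = 5 - \left(\frac{1}{2} - \left(-1 + 6\right)^{2} + 69 Q - \frac{i}{4}\right) = 5 - \left(- \frac{49}{2} + 69 Q - \frac{i}{4}\right) = 5 + \left(\frac{49}{2} - 69 Q + \frac{i}{4}\right) = \frac{59}{2} - 69 Q + \frac{i}{4}$)
$\frac{1}{z{\left(100 \right)}} = \frac{1}{\frac{59}{2} - 6900 + \frac{i}{4}} = \frac{1}{- \frac{13741}{2} + \frac{i}{4}} = \frac{16 \left(- \frac{13741}{2} - \frac{i}{4}\right)}{755260325}$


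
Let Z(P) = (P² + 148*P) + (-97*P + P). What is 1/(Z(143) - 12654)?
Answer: 1/15231 ≈ 6.5656e-5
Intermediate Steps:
Z(P) = P² + 52*P (Z(P) = (P² + 148*P) - 96*P = P² + 52*P)
1/(Z(143) - 12654) = 1/(143*(52 + 143) - 12654) = 1/(143*195 - 12654) = 1/(27885 - 12654) = 1/15231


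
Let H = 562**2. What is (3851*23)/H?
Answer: 88573/315844 ≈ 0.28043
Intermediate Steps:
H = 315844
(3851*23)/H = (3851*23)/315844 = 88573*(1/315844) = 88573/315844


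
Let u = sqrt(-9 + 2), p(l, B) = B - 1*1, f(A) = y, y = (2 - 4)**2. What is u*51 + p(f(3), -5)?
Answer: -6 + 51*I*sqrt(7) ≈ -6.0 + 134.93*I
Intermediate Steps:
y = 4 (y = (-2)**2 = 4)
f(A) = 4
p(l, B) = -1 + B (p(l, B) = B - 1 = -1 + B)
u = I*sqrt(7) (u = sqrt(-7) = I*sqrt(7) ≈ 2.6458*I)
u*51 + p(f(3), -5) = (I*sqrt(7))*51 + (-1 - 5) = 51*I*sqrt(7) - 6 = -6 + 51*I*sqrt(7)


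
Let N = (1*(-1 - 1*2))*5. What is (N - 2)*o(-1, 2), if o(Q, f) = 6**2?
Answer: -612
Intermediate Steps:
N = -15 (N = (1*(-1 - 2))*5 = (1*(-3))*5 = -3*5 = -15)
o(Q, f) = 36
(N - 2)*o(-1, 2) = (-15 - 2)*36 = -17*36 = -612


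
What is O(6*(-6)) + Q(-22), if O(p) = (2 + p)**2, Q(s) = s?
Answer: 1134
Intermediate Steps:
O(6*(-6)) + Q(-22) = (2 + 6*(-6))**2 - 22 = (2 - 36)**2 - 22 = (-34)**2 - 22 = 1156 - 22 = 1134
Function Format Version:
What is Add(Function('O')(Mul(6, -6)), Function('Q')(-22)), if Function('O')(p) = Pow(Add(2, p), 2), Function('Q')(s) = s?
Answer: 1134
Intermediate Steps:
Add(Function('O')(Mul(6, -6)), Function('Q')(-22)) = Add(Pow(Add(2, Mul(6, -6)), 2), -22) = Add(Pow(Add(2, -36), 2), -22) = Add(Pow(-34, 2), -22) = Add(1156, -22) = 1134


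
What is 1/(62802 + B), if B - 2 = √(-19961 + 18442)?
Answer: 8972/563477705 - I*√31/563477705 ≈ 1.5923e-5 - 9.8811e-9*I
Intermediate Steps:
B = 2 + 7*I*√31 (B = 2 + √(-19961 + 18442) = 2 + √(-1519) = 2 + 7*I*√31 ≈ 2.0 + 38.974*I)
1/(62802 + B) = 1/(62802 + (2 + 7*I*√31)) = 1/(62804 + 7*I*√31)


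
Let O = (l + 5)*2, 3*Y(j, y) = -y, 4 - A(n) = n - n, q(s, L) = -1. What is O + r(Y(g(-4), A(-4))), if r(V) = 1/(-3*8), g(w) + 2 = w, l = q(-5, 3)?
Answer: 191/24 ≈ 7.9583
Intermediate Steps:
A(n) = 4 (A(n) = 4 - (n - n) = 4 - 1*0 = 4 + 0 = 4)
l = -1
g(w) = -2 + w
Y(j, y) = -y/3 (Y(j, y) = (-y)/3 = -y/3)
O = 8 (O = (-1 + 5)*2 = 4*2 = 8)
r(V) = -1/24 (r(V) = 1/(-24) = -1/24)
O + r(Y(g(-4), A(-4))) = 8 - 1/24 = 191/24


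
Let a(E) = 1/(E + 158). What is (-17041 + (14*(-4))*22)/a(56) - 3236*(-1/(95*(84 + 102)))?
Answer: -34548576752/8835 ≈ -3.9104e+6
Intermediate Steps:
a(E) = 1/(158 + E)
(-17041 + (14*(-4))*22)/a(56) - 3236*(-1/(95*(84 + 102))) = (-17041 + (14*(-4))*22)/(1/(158 + 56)) - 3236*(-1/(95*(84 + 102))) = (-17041 - 56*22)/(1/214) - 3236/(186*(-95)) = (-17041 - 1232)/(1/214) - 3236/(-17670) = -18273*214 - 3236*(-1/17670) = -3910422 + 1618/8835 = -34548576752/8835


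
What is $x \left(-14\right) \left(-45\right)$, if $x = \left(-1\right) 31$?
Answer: $-19530$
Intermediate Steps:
$x = -31$
$x \left(-14\right) \left(-45\right) = \left(-31\right) \left(-14\right) \left(-45\right) = 434 \left(-45\right) = -19530$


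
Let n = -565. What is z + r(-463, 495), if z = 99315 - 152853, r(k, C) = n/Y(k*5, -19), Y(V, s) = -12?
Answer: -641891/12 ≈ -53491.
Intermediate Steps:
r(k, C) = 565/12 (r(k, C) = -565/(-12) = -565*(-1/12) = 565/12)
z = -53538
z + r(-463, 495) = -53538 + 565/12 = -641891/12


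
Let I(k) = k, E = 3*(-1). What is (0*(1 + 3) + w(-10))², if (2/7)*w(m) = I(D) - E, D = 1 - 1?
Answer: 441/4 ≈ 110.25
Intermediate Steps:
D = 0
E = -3
w(m) = 21/2 (w(m) = 7*(0 - 1*(-3))/2 = 7*(0 + 3)/2 = (7/2)*3 = 21/2)
(0*(1 + 3) + w(-10))² = (0*(1 + 3) + 21/2)² = (0*4 + 21/2)² = (0 + 21/2)² = (21/2)² = 441/4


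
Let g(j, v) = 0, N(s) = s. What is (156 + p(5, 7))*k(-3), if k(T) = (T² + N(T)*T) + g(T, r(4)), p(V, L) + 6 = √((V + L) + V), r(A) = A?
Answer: 2700 + 18*√17 ≈ 2774.2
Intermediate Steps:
p(V, L) = -6 + √(L + 2*V) (p(V, L) = -6 + √((V + L) + V) = -6 + √((L + V) + V) = -6 + √(L + 2*V))
k(T) = 2*T² (k(T) = (T² + T*T) + 0 = (T² + T²) + 0 = 2*T² + 0 = 2*T²)
(156 + p(5, 7))*k(-3) = (156 + (-6 + √(7 + 2*5)))*(2*(-3)²) = (156 + (-6 + √(7 + 10)))*(2*9) = (156 + (-6 + √17))*18 = (150 + √17)*18 = 2700 + 18*√17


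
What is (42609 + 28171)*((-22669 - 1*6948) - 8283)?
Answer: -2682562000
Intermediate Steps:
(42609 + 28171)*((-22669 - 1*6948) - 8283) = 70780*((-22669 - 6948) - 8283) = 70780*(-29617 - 8283) = 70780*(-37900) = -2682562000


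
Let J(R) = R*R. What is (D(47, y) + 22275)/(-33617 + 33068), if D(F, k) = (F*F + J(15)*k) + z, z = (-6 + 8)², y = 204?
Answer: -70388/549 ≈ -128.21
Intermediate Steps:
J(R) = R²
z = 4 (z = 2² = 4)
D(F, k) = 4 + F² + 225*k (D(F, k) = (F*F + 15²*k) + 4 = (F² + 225*k) + 4 = 4 + F² + 225*k)
(D(47, y) + 22275)/(-33617 + 33068) = ((4 + 47² + 225*204) + 22275)/(-33617 + 33068) = ((4 + 2209 + 45900) + 22275)/(-549) = (48113 + 22275)*(-1/549) = 70388*(-1/549) = -70388/549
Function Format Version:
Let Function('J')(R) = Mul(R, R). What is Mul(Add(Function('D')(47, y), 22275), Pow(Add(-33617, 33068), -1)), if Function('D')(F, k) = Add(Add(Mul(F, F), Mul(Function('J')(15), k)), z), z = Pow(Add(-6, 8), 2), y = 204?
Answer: Rational(-70388, 549) ≈ -128.21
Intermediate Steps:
Function('J')(R) = Pow(R, 2)
z = 4 (z = Pow(2, 2) = 4)
Function('D')(F, k) = Add(4, Pow(F, 2), Mul(225, k)) (Function('D')(F, k) = Add(Add(Mul(F, F), Mul(Pow(15, 2), k)), 4) = Add(Add(Pow(F, 2), Mul(225, k)), 4) = Add(4, Pow(F, 2), Mul(225, k)))
Mul(Add(Function('D')(47, y), 22275), Pow(Add(-33617, 33068), -1)) = Mul(Add(Add(4, Pow(47, 2), Mul(225, 204)), 22275), Pow(Add(-33617, 33068), -1)) = Mul(Add(Add(4, 2209, 45900), 22275), Pow(-549, -1)) = Mul(Add(48113, 22275), Rational(-1, 549)) = Mul(70388, Rational(-1, 549)) = Rational(-70388, 549)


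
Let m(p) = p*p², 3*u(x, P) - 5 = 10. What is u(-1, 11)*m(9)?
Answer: 3645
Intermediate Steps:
u(x, P) = 5 (u(x, P) = 5/3 + (⅓)*10 = 5/3 + 10/3 = 5)
m(p) = p³
u(-1, 11)*m(9) = 5*9³ = 5*729 = 3645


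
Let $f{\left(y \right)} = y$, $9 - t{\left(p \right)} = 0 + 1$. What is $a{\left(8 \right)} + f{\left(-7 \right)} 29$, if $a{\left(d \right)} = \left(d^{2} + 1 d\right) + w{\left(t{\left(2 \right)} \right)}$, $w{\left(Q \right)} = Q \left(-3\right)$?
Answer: $-155$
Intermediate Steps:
$t{\left(p \right)} = 8$ ($t{\left(p \right)} = 9 - \left(0 + 1\right) = 9 - 1 = 8$)
$w{\left(Q \right)} = - 3 Q$
$a{\left(d \right)} = -24 + d + d^{2}$ ($a{\left(d \right)} = \left(d^{2} + 1 d\right) - 24 = \left(d^{2} + d\right) - 24 = \left(d + d^{2}\right) - 24 = -24 + d + d^{2}$)
$a{\left(8 \right)} + f{\left(-7 \right)} 29 = \left(-24 + 8 + 8^{2}\right) - 203 = \left(-24 + 8 + 64\right) - 203 = 48 - 203 = -155$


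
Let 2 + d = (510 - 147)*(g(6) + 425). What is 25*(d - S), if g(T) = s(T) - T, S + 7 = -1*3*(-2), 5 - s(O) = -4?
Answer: 3884075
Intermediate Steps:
s(O) = 9 (s(O) = 5 - 1*(-4) = 5 + 4 = 9)
S = -1 (S = -7 - 1*3*(-2) = -7 - 3*(-2) = -7 + 6 = -1)
g(T) = 9 - T
d = 155362 (d = -2 + (510 - 147)*((9 - 1*6) + 425) = -2 + 363*((9 - 6) + 425) = -2 + 363*(3 + 425) = -2 + 363*428 = -2 + 155364 = 155362)
25*(d - S) = 25*(155362 - 1*(-1)) = 25*(155362 + 1) = 25*155363 = 3884075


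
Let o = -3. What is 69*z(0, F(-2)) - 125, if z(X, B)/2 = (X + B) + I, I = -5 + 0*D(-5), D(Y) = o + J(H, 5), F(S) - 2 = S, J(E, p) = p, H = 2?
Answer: -815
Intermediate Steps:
F(S) = 2 + S
D(Y) = 2 (D(Y) = -3 + 5 = 2)
I = -5 (I = -5 + 0*2 = -5 + 0 = -5)
z(X, B) = -10 + 2*B + 2*X (z(X, B) = 2*((X + B) - 5) = 2*((B + X) - 5) = 2*(-5 + B + X) = -10 + 2*B + 2*X)
69*z(0, F(-2)) - 125 = 69*(-10 + 2*(2 - 2) + 2*0) - 125 = 69*(-10 + 2*0 + 0) - 125 = 69*(-10 + 0 + 0) - 125 = 69*(-10) - 125 = -690 - 125 = -815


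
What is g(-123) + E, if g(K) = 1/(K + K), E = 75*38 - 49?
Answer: 689045/246 ≈ 2801.0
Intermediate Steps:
E = 2801 (E = 2850 - 49 = 2801)
g(K) = 1/(2*K)
g(-123) + E = (½)/(-123) + 2801 = (½)*(-1/123) + 2801 = -1/246 + 2801 = 689045/246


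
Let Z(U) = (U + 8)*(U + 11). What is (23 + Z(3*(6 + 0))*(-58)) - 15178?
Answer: -58887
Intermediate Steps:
Z(U) = (8 + U)*(11 + U)
(23 + Z(3*(6 + 0))*(-58)) - 15178 = (23 + (88 + (3*(6 + 0))² + 19*(3*(6 + 0)))*(-58)) - 15178 = (23 + (88 + (3*6)² + 19*(3*6))*(-58)) - 15178 = (23 + (88 + 18² + 19*18)*(-58)) - 15178 = (23 + (88 + 324 + 342)*(-58)) - 15178 = (23 + 754*(-58)) - 15178 = (23 - 43732) - 15178 = -43709 - 15178 = -58887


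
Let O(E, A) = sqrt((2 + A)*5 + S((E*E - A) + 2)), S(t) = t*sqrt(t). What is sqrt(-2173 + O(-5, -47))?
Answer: sqrt(-2173 + sqrt(-225 + 74*sqrt(74))) ≈ 46.397*I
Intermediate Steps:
S(t) = t**(3/2)
O(E, A) = sqrt(10 + (2 + E**2 - A)**(3/2) + 5*A) (O(E, A) = sqrt((2 + A)*5 + ((E*E - A) + 2)**(3/2)) = sqrt((10 + 5*A) + ((E**2 - A) + 2)**(3/2)) = sqrt((10 + 5*A) + (2 + E**2 - A)**(3/2)) = sqrt(10 + (2 + E**2 - A)**(3/2) + 5*A))
sqrt(-2173 + O(-5, -47)) = sqrt(-2173 + sqrt(10 + (2 + (-5)**2 - 1*(-47))**(3/2) + 5*(-47))) = sqrt(-2173 + sqrt(10 + (2 + 25 + 47)**(3/2) - 235)) = sqrt(-2173 + sqrt(10 + 74**(3/2) - 235)) = sqrt(-2173 + sqrt(10 + 74*sqrt(74) - 235)) = sqrt(-2173 + sqrt(-225 + 74*sqrt(74)))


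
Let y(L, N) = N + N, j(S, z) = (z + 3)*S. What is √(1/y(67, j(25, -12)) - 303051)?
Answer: I*√272745902/30 ≈ 550.5*I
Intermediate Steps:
j(S, z) = S*(3 + z) (j(S, z) = (3 + z)*S = S*(3 + z))
y(L, N) = 2*N
√(1/y(67, j(25, -12)) - 303051) = √(1/(2*(25*(3 - 12))) - 303051) = √(1/(2*(25*(-9))) - 303051) = √(1/(2*(-225)) - 303051) = √(1/(-450) - 303051) = √(-1/450 - 303051) = √(-136372951/450) = I*√272745902/30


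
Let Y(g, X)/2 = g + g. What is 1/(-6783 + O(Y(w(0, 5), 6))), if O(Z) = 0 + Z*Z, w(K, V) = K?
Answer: -1/6783 ≈ -0.00014743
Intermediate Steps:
Y(g, X) = 4*g (Y(g, X) = 2*(g + g) = 2*(2*g) = 4*g)
O(Z) = Z**2 (O(Z) = 0 + Z**2 = Z**2)
1/(-6783 + O(Y(w(0, 5), 6))) = 1/(-6783 + (4*0)**2) = 1/(-6783 + 0**2) = 1/(-6783 + 0) = 1/(-6783) = -1/6783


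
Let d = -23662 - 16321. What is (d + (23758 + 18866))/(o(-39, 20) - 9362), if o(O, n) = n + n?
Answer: -2641/9322 ≈ -0.28331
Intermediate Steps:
o(O, n) = 2*n
d = -39983
(d + (23758 + 18866))/(o(-39, 20) - 9362) = (-39983 + (23758 + 18866))/(2*20 - 9362) = (-39983 + 42624)/(40 - 9362) = 2641/(-9322) = 2641*(-1/9322) = -2641/9322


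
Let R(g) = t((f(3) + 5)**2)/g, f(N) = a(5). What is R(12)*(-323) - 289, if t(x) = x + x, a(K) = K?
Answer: -17017/3 ≈ -5672.3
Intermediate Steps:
f(N) = 5
t(x) = 2*x
R(g) = 200/g (R(g) = (2*(5 + 5)**2)/g = (2*10**2)/g = (2*100)/g = 200/g)
R(12)*(-323) - 289 = (200/12)*(-323) - 289 = (200*(1/12))*(-323) - 289 = (50/3)*(-323) - 289 = -16150/3 - 289 = -17017/3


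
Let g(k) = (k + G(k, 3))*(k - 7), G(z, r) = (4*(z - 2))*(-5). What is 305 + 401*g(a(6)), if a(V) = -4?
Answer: -511371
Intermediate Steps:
G(z, r) = 40 - 20*z (G(z, r) = (4*(-2 + z))*(-5) = (-8 + 4*z)*(-5) = 40 - 20*z)
g(k) = (-7 + k)*(40 - 19*k) (g(k) = (k + (40 - 20*k))*(k - 7) = (40 - 19*k)*(-7 + k) = (-7 + k)*(40 - 19*k))
305 + 401*g(a(6)) = 305 + 401*(-280 - 19*(-4)² + 173*(-4)) = 305 + 401*(-280 - 19*16 - 692) = 305 + 401*(-280 - 304 - 692) = 305 + 401*(-1276) = 305 - 511676 = -511371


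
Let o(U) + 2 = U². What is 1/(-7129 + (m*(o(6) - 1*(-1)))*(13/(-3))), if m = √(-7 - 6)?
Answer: -64161/460095094 + 1365*I*√13/460095094 ≈ -0.00013945 + 1.0697e-5*I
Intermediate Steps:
o(U) = -2 + U²
m = I*√13 (m = √(-13) = I*√13 ≈ 3.6056*I)
1/(-7129 + (m*(o(6) - 1*(-1)))*(13/(-3))) = 1/(-7129 + ((I*√13)*((-2 + 6²) - 1*(-1)))*(13/(-3))) = 1/(-7129 + ((I*√13)*((-2 + 36) + 1))*(13*(-⅓))) = 1/(-7129 + ((I*√13)*(34 + 1))*(-13/3)) = 1/(-7129 + ((I*√13)*35)*(-13/3)) = 1/(-7129 + (35*I*√13)*(-13/3)) = 1/(-7129 - 455*I*√13/3)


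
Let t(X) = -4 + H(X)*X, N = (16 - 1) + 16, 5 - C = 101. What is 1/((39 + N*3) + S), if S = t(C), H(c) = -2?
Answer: 1/320 ≈ 0.0031250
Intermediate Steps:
C = -96 (C = 5 - 1*101 = 5 - 101 = -96)
N = 31 (N = 15 + 16 = 31)
t(X) = -4 - 2*X
S = 188 (S = -4 - 2*(-96) = -4 + 192 = 188)
1/((39 + N*3) + S) = 1/((39 + 31*3) + 188) = 1/((39 + 93) + 188) = 1/(132 + 188) = 1/320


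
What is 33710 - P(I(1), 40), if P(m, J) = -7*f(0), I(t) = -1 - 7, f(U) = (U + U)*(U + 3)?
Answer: 33710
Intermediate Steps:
f(U) = 2*U*(3 + U) (f(U) = (2*U)*(3 + U) = 2*U*(3 + U))
I(t) = -8
P(m, J) = 0 (P(m, J) = -14*0*(3 + 0) = -14*0*3 = -7*0 = 0)
33710 - P(I(1), 40) = 33710 - 1*0 = 33710 + 0 = 33710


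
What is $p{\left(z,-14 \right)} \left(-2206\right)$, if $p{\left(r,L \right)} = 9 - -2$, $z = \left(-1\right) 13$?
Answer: $-24266$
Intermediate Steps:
$z = -13$
$p{\left(r,L \right)} = 11$ ($p{\left(r,L \right)} = 9 + 2 = 11$)
$p{\left(z,-14 \right)} \left(-2206\right) = 11 \left(-2206\right) = -24266$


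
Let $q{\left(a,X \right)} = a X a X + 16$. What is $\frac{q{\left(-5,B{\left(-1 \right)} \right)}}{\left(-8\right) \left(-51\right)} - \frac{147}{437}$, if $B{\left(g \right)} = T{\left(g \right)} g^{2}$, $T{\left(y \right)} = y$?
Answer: $- \frac{42059}{178296} \approx -0.23589$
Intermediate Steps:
$B{\left(g \right)} = g^{3}$ ($B{\left(g \right)} = g g^{2} = g^{3}$)
$q{\left(a,X \right)} = 16 + X^{2} a^{2}$ ($q{\left(a,X \right)} = X a a X + 16 = X a^{2} X + 16 = X^{2} a^{2} + 16 = 16 + X^{2} a^{2}$)
$\frac{q{\left(-5,B{\left(-1 \right)} \right)}}{\left(-8\right) \left(-51\right)} - \frac{147}{437} = \frac{16 + \left(\left(-1\right)^{3}\right)^{2} \left(-5\right)^{2}}{\left(-8\right) \left(-51\right)} - \frac{147}{437} = \frac{16 + \left(-1\right)^{2} \cdot 25}{408} - \frac{147}{437} = \left(16 + 1 \cdot 25\right) \frac{1}{408} - \frac{147}{437} = \left(16 + 25\right) \frac{1}{408} - \frac{147}{437} = 41 \cdot \frac{1}{408} - \frac{147}{437} = \frac{41}{408} - \frac{147}{437} = - \frac{42059}{178296}$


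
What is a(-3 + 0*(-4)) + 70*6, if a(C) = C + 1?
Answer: 418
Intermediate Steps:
a(C) = 1 + C
a(-3 + 0*(-4)) + 70*6 = (1 + (-3 + 0*(-4))) + 70*6 = (1 + (-3 + 0)) + 420 = (1 - 3) + 420 = -2 + 420 = 418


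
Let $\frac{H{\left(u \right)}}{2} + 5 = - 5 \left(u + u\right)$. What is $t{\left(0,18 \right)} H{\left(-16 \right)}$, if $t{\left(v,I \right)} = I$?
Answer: $5580$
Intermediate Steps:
$H{\left(u \right)} = -10 - 20 u$ ($H{\left(u \right)} = -10 + 2 \left(- 5 \left(u + u\right)\right) = -10 + 2 \left(- 5 \cdot 2 u\right) = -10 + 2 \left(- 10 u\right) = -10 - 20 u$)
$t{\left(0,18 \right)} H{\left(-16 \right)} = 18 \left(-10 - -320\right) = 18 \left(-10 + 320\right) = 18 \cdot 310 = 5580$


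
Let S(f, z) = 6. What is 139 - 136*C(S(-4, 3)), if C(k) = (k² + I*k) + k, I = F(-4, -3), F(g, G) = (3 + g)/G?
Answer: -5845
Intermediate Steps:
F(g, G) = (3 + g)/G
I = ⅓ (I = (3 - 4)/(-3) = -⅓*(-1) = ⅓ ≈ 0.33333)
C(k) = k² + 4*k/3 (C(k) = (k² + k/3) + k = k² + 4*k/3)
139 - 136*C(S(-4, 3)) = 139 - 136*6*(4 + 3*6)/3 = 139 - 136*6*(4 + 18)/3 = 139 - 136*6*22/3 = 139 - 136*44 = 139 - 5984 = -5845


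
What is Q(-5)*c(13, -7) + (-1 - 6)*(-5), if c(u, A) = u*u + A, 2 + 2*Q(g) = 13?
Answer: 926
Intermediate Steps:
Q(g) = 11/2 (Q(g) = -1 + (1/2)*13 = -1 + 13/2 = 11/2)
c(u, A) = A + u**2 (c(u, A) = u**2 + A = A + u**2)
Q(-5)*c(13, -7) + (-1 - 6)*(-5) = 11*(-7 + 13**2)/2 + (-1 - 6)*(-5) = 11*(-7 + 169)/2 - 7*(-5) = (11/2)*162 + 35 = 891 + 35 = 926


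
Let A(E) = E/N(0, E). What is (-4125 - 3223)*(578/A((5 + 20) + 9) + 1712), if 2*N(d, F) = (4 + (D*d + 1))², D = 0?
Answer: -14141226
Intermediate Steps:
N(d, F) = 25/2 (N(d, F) = (4 + (0*d + 1))²/2 = (4 + (0 + 1))²/2 = (4 + 1)²/2 = (½)*5² = (½)*25 = 25/2)
A(E) = 2*E/25 (A(E) = E/(25/2) = E*(2/25) = 2*E/25)
(-4125 - 3223)*(578/A((5 + 20) + 9) + 1712) = (-4125 - 3223)*(578/((2*((5 + 20) + 9)/25)) + 1712) = -7348*(578/((2*(25 + 9)/25)) + 1712) = -7348*(578/(((2/25)*34)) + 1712) = -7348*(578/(68/25) + 1712) = -7348*(578*(25/68) + 1712) = -7348*(425/2 + 1712) = -7348*3849/2 = -14141226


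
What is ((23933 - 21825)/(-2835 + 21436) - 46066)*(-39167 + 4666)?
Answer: 29562925622558/18601 ≈ 1.5893e+9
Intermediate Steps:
((23933 - 21825)/(-2835 + 21436) - 46066)*(-39167 + 4666) = (2108/18601 - 46066)*(-34501) = -856871558/18601*(-34501) = 29562925622558/18601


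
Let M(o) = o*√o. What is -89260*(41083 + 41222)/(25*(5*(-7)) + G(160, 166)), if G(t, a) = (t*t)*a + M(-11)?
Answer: -2601120535918125/1504305343913 - 6734332275*I*√11/1504305343913 ≈ -1729.1 - 0.014848*I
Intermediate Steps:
M(o) = o^(3/2)
G(t, a) = a*t² - 11*I*√11 (G(t, a) = (t*t)*a + (-11)^(3/2) = t²*a - 11*I*√11 = a*t² - 11*I*√11)
-89260*(41083 + 41222)/(25*(5*(-7)) + G(160, 166)) = -89260*(41083 + 41222)/(25*(5*(-7)) + (166*160² - 11*I*√11)) = -89260*82305/(25*(-35) + (166*25600 - 11*I*√11)) = -89260*82305/(-875 + (4249600 - 11*I*√11)) = -89260*82305/(4248725 - 11*I*√11) = -89260/(849745/16461 - 11*I*√11/82305)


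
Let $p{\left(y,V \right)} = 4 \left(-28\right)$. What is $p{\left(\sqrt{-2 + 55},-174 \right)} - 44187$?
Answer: $-44299$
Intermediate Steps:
$p{\left(y,V \right)} = -112$
$p{\left(\sqrt{-2 + 55},-174 \right)} - 44187 = -112 - 44187 = -44299$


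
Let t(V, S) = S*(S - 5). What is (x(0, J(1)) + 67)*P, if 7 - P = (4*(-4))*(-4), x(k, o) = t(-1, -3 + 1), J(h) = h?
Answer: -4617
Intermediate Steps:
t(V, S) = S*(-5 + S)
x(k, o) = 14 (x(k, o) = (-3 + 1)*(-5 + (-3 + 1)) = -2*(-5 - 2) = -2*(-7) = 14)
P = -57 (P = 7 - 4*(-4)*(-4) = 7 - (-16)*(-4) = 7 - 1*64 = 7 - 64 = -57)
(x(0, J(1)) + 67)*P = (14 + 67)*(-57) = 81*(-57) = -4617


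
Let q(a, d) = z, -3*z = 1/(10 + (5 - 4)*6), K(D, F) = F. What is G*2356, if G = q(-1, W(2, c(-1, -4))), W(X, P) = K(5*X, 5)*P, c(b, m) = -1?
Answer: -589/12 ≈ -49.083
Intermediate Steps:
W(X, P) = 5*P
z = -1/48 (z = -1/(3*(10 + (5 - 4)*6)) = -1/(3*(10 + 1*6)) = -1/(3*(10 + 6)) = -⅓/16 = -⅓*1/16 = -1/48 ≈ -0.020833)
q(a, d) = -1/48
G = -1/48 ≈ -0.020833
G*2356 = -1/48*2356 = -589/12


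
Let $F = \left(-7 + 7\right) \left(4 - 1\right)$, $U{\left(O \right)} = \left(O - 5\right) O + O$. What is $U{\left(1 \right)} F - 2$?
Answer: $-2$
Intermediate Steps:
$U{\left(O \right)} = O + O \left(-5 + O\right)$ ($U{\left(O \right)} = \left(-5 + O\right) O + O = O \left(-5 + O\right) + O = O + O \left(-5 + O\right)$)
$F = 0$ ($F = 0 \cdot 3 = 0$)
$U{\left(1 \right)} F - 2 = 1 \left(-4 + 1\right) 0 - 2 = 1 \left(-3\right) 0 - 2 = \left(-3\right) 0 - 2 = 0 - 2 = -2$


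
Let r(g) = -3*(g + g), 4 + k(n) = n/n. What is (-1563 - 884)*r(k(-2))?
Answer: -44046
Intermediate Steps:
k(n) = -3 (k(n) = -4 + n/n = -4 + 1 = -3)
r(g) = -6*g
(-1563 - 884)*r(k(-2)) = (-1563 - 884)*(-6*(-3)) = -2447*18 = -44046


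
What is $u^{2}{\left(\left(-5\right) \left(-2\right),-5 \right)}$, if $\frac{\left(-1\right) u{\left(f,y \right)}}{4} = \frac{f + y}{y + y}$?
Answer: $4$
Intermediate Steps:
$u{\left(f,y \right)} = - \frac{2 \left(f + y\right)}{y}$ ($u{\left(f,y \right)} = - 4 \frac{f + y}{y + y} = - 4 \frac{f + y}{2 y} = - \frac{2 \left(f + y\right)}{y}$)
$u^{2}{\left(\left(-5\right) \left(-2\right),-5 \right)} = \left(-2 - \frac{2 \left(\left(-5\right) \left(-2\right)\right)}{-5}\right)^{2} = \left(-2 - 20 \left(- \frac{1}{5}\right)\right)^{2} = \left(-2 + 4\right)^{2} = 2^{2} = 4$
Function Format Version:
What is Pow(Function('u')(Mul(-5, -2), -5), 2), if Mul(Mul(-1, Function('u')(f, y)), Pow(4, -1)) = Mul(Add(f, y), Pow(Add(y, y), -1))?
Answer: 4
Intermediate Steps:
Function('u')(f, y) = Mul(-2, Pow(y, -1), Add(f, y)) (Function('u')(f, y) = Mul(-4, Mul(Add(f, y), Pow(Add(y, y), -1))) = Mul(-4, Mul(Add(f, y), Pow(Mul(2, y), -1))) = Mul(-4, Mul(Add(f, y), Mul(Rational(1, 2), Pow(y, -1)))) = Mul(-4, Mul(Rational(1, 2), Pow(y, -1), Add(f, y))) = Mul(-2, Pow(y, -1), Add(f, y)))
Pow(Function('u')(Mul(-5, -2), -5), 2) = Pow(Add(-2, Mul(-2, Mul(-5, -2), Pow(-5, -1))), 2) = Pow(Add(-2, Mul(-2, 10, Rational(-1, 5))), 2) = Pow(Add(-2, 4), 2) = Pow(2, 2) = 4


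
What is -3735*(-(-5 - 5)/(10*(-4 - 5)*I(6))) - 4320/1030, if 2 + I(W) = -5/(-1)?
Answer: 41449/309 ≈ 134.14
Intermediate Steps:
I(W) = 3 (I(W) = -2 - 5/(-1) = -2 - 5*(-1) = -2 + 5 = 3)
-3735*(-(-5 - 5)/(10*(-4 - 5)*I(6))) - 4320/1030 = -3735*(-(-5 - 5)/(30*(-4 - 5))) - 4320/1030 = -3735/((-9/(-10)*(-10))*3) - 4320*1/1030 = -3735/((-9*(-⅒)*(-10))*3) - 432/103 = -3735/(((9/10)*(-10))*3) - 432/103 = -3735/((-9*3)) - 432/103 = -3735/(-27) - 432/103 = -3735*(-1/27) - 432/103 = 415/3 - 432/103 = 41449/309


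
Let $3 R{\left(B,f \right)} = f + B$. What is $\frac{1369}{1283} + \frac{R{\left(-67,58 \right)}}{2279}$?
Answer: $\frac{3116102}{2923957} \approx 1.0657$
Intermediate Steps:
$R{\left(B,f \right)} = \frac{B}{3} + \frac{f}{3}$ ($R{\left(B,f \right)} = \frac{f + B}{3} = \frac{B + f}{3} = \frac{B}{3} + \frac{f}{3}$)
$\frac{1369}{1283} + \frac{R{\left(-67,58 \right)}}{2279} = \frac{1369}{1283} + \frac{\frac{1}{3} \left(-67\right) + \frac{1}{3} \cdot 58}{2279} = 1369 \cdot \frac{1}{1283} + \left(- \frac{67}{3} + \frac{58}{3}\right) \frac{1}{2279} = \frac{1369}{1283} - \frac{3}{2279} = \frac{3116102}{2923957}$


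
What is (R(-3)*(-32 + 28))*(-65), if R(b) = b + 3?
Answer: 0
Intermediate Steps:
R(b) = 3 + b
(R(-3)*(-32 + 28))*(-65) = ((3 - 3)*(-32 + 28))*(-65) = (0*(-4))*(-65) = 0*(-65) = 0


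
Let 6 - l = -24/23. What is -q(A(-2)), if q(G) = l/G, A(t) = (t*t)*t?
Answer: 81/92 ≈ 0.88043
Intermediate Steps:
l = 162/23 (l = 6 - (-24)/23 = 6 - 1*(-24/23) = 6 + 24/23 = 162/23 ≈ 7.0435)
A(t) = t³ (A(t) = t²*t = t³)
q(G) = 162/(23*G)
-q(A(-2)) = -162/(23*((-2)³)) = -162/(23*(-8)) = -162*(-1)/(23*8) = -1*(-81/92) = 81/92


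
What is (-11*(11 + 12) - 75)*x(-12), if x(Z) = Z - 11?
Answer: 7544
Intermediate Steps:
x(Z) = -11 + Z
(-11*(11 + 12) - 75)*x(-12) = (-11*(11 + 12) - 75)*(-11 - 12) = (-11*23 - 75)*(-23) = (-253 - 75)*(-23) = -328*(-23) = 7544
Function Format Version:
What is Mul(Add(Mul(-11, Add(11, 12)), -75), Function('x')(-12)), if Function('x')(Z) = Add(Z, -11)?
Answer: 7544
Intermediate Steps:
Function('x')(Z) = Add(-11, Z)
Mul(Add(Mul(-11, Add(11, 12)), -75), Function('x')(-12)) = Mul(Add(Mul(-11, Add(11, 12)), -75), Add(-11, -12)) = Mul(Add(Mul(-11, 23), -75), -23) = Mul(Add(-253, -75), -23) = Mul(-328, -23) = 7544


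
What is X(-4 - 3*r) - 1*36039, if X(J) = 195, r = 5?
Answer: -35844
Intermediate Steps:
X(-4 - 3*r) - 1*36039 = 195 - 1*36039 = 195 - 36039 = -35844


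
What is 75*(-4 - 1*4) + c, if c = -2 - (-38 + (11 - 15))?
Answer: -560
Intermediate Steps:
c = 40 (c = -2 - (-38 - 4) = -2 - 1*(-42) = -2 + 42 = 40)
75*(-4 - 1*4) + c = 75*(-4 - 1*4) + 40 = 75*(-4 - 4) + 40 = 75*(-8) + 40 = -600 + 40 = -560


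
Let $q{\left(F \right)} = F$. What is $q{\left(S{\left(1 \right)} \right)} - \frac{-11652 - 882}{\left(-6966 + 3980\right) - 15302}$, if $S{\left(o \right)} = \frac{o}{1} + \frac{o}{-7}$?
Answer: $\frac{3665}{21336} \approx 0.17178$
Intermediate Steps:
$S{\left(o \right)} = \frac{6 o}{7}$ ($S{\left(o \right)} = o 1 + o \left(- \frac{1}{7}\right) = o - \frac{o}{7} = \frac{6 o}{7}$)
$q{\left(S{\left(1 \right)} \right)} - \frac{-11652 - 882}{\left(-6966 + 3980\right) - 15302} = \frac{6}{7} \cdot 1 - \frac{-11652 - 882}{\left(-6966 + 3980\right) - 15302} = \frac{6}{7} - - \frac{12534}{-2986 - 15302} = \frac{6}{7} - - \frac{12534}{-18288} = \frac{6}{7} - \left(-12534\right) \left(- \frac{1}{18288}\right) = \frac{6}{7} - \frac{2089}{3048} = \frac{3665}{21336}$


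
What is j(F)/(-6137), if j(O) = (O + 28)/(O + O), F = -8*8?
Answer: -9/196384 ≈ -4.5829e-5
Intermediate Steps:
F = -64
j(O) = (28 + O)/(2*O) (j(O) = (28 + O)/((2*O)) = (28 + O)*(1/(2*O)) = (28 + O)/(2*O))
j(F)/(-6137) = ((½)*(28 - 64)/(-64))/(-6137) = ((½)*(-1/64)*(-36))*(-1/6137) = (9/32)*(-1/6137) = -9/196384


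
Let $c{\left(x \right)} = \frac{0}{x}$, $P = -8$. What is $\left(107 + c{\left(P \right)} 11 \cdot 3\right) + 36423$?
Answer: $36530$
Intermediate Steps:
$c{\left(x \right)} = 0$
$\left(107 + c{\left(P \right)} 11 \cdot 3\right) + 36423 = \left(107 + 0 \cdot 11 \cdot 3\right) + 36423 = \left(107 + 0 \cdot 33\right) + 36423 = \left(107 + 0\right) + 36423 = 107 + 36423 = 36530$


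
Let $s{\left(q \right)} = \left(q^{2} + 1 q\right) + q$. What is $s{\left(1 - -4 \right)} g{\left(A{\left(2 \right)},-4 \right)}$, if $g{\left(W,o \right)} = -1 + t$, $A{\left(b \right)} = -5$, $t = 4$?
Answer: $105$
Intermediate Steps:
$g{\left(W,o \right)} = 3$ ($g{\left(W,o \right)} = -1 + 4 = 3$)
$s{\left(q \right)} = q^{2} + 2 q$ ($s{\left(q \right)} = \left(q^{2} + q\right) + q = \left(q + q^{2}\right) + q = q^{2} + 2 q$)
$s{\left(1 - -4 \right)} g{\left(A{\left(2 \right)},-4 \right)} = \left(1 - -4\right) \left(2 + \left(1 - -4\right)\right) 3 = \left(1 + 4\right) \left(2 + \left(1 + 4\right)\right) 3 = 5 \left(2 + 5\right) 3 = 5 \cdot 7 \cdot 3 = 35 \cdot 3 = 105$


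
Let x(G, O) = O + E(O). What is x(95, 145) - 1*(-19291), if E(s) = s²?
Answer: 40461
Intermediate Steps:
x(G, O) = O + O²
x(95, 145) - 1*(-19291) = 145*(1 + 145) - 1*(-19291) = 145*146 + 19291 = 21170 + 19291 = 40461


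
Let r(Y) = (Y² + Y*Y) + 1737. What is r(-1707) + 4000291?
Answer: 9829726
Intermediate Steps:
r(Y) = 1737 + 2*Y² (r(Y) = (Y² + Y²) + 1737 = 2*Y² + 1737 = 1737 + 2*Y²)
r(-1707) + 4000291 = (1737 + 2*(-1707)²) + 4000291 = (1737 + 2*2913849) + 4000291 = (1737 + 5827698) + 4000291 = 5829435 + 4000291 = 9829726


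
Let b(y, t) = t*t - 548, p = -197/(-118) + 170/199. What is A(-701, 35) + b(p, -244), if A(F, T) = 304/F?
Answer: 41350284/701 ≈ 58988.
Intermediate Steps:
p = 59263/23482 (p = -197*(-1/118) + 170*(1/199) = 197/118 + 170/199 = 59263/23482 ≈ 2.5238)
b(y, t) = -548 + t**2 (b(y, t) = t**2 - 548 = -548 + t**2)
A(-701, 35) + b(p, -244) = 304/(-701) + (-548 + (-244)**2) = 304*(-1/701) + (-548 + 59536) = -304/701 + 58988 = 41350284/701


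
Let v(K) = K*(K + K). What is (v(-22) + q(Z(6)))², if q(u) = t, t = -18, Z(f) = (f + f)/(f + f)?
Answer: 902500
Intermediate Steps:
Z(f) = 1 (Z(f) = (2*f)/((2*f)) = (2*f)*(1/(2*f)) = 1)
v(K) = 2*K² (v(K) = K*(2*K) = 2*K²)
q(u) = -18
(v(-22) + q(Z(6)))² = (2*(-22)² - 18)² = (2*484 - 18)² = (968 - 18)² = 950² = 902500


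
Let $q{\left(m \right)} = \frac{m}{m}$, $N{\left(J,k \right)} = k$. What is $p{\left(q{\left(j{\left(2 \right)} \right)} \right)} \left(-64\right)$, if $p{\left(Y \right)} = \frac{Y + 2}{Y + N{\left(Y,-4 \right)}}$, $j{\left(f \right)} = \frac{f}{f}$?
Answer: $64$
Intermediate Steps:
$j{\left(f \right)} = 1$
$q{\left(m \right)} = 1$
$p{\left(Y \right)} = \frac{2 + Y}{-4 + Y}$ ($p{\left(Y \right)} = \frac{Y + 2}{Y - 4} = \frac{2 + Y}{-4 + Y}$)
$p{\left(q{\left(j{\left(2 \right)} \right)} \right)} \left(-64\right) = \frac{2 + 1}{-4 + 1} \left(-64\right) = \frac{1}{-3} \cdot 3 \left(-64\right) = \left(- \frac{1}{3}\right) 3 \left(-64\right) = \left(-1\right) \left(-64\right) = 64$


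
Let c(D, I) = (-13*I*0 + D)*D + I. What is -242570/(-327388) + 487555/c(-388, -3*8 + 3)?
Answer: 98066010225/24639711962 ≈ 3.9800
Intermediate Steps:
c(D, I) = I + D² (c(D, I) = (0 + D)*D + I = D*D + I = D² + I = I + D²)
-242570/(-327388) + 487555/c(-388, -3*8 + 3) = -242570/(-327388) + 487555/((-3*8 + 3) + (-388)²) = -242570*(-1/327388) + 487555/((-24 + 3) + 150544) = 121285/163694 + 487555/(-21 + 150544) = 121285/163694 + 487555/150523 = 98066010225/24639711962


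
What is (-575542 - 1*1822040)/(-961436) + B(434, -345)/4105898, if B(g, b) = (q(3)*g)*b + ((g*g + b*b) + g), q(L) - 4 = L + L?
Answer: 1087576679772/493444768691 ≈ 2.2040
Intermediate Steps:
q(L) = 4 + 2*L (q(L) = 4 + (L + L) = 4 + 2*L)
B(g, b) = g + b**2 + g**2 + 10*b*g (B(g, b) = ((4 + 2*3)*g)*b + ((g*g + b*b) + g) = ((4 + 6)*g)*b + ((g**2 + b**2) + g) = (10*g)*b + ((b**2 + g**2) + g) = 10*b*g + (g + b**2 + g**2) = g + b**2 + g**2 + 10*b*g)
(-575542 - 1*1822040)/(-961436) + B(434, -345)/4105898 = (-575542 - 1*1822040)/(-961436) + (434 + (-345)**2 + 434**2 + 10*(-345)*434)/4105898 = (-575542 - 1822040)*(-1/961436) + (434 + 119025 + 188356 - 1497300)*(1/4105898) = -2397582*(-1/961436) - 1189485*1/4105898 = 1198791/480718 - 1189485/4105898 = 1087576679772/493444768691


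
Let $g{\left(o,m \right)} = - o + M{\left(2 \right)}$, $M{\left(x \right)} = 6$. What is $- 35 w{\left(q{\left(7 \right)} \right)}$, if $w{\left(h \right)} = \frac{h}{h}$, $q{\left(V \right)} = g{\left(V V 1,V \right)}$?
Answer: $-35$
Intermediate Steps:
$g{\left(o,m \right)} = 6 - o$ ($g{\left(o,m \right)} = - o + 6 = 6 - o$)
$q{\left(V \right)} = 6 - V^{2}$ ($q{\left(V \right)} = 6 - V V 1 = 6 - V^{2} \cdot 1 = 6 - V^{2}$)
$w{\left(h \right)} = 1$
$- 35 w{\left(q{\left(7 \right)} \right)} = \left(-35\right) 1 = -35$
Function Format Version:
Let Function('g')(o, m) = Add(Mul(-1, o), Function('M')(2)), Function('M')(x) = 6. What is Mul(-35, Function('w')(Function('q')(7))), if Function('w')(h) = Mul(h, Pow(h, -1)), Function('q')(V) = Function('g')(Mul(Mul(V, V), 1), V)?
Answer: -35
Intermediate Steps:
Function('g')(o, m) = Add(6, Mul(-1, o)) (Function('g')(o, m) = Add(Mul(-1, o), 6) = Add(6, Mul(-1, o)))
Function('q')(V) = Add(6, Mul(-1, Pow(V, 2))) (Function('q')(V) = Add(6, Mul(-1, Mul(Mul(V, V), 1))) = Add(6, Mul(-1, Mul(Pow(V, 2), 1))) = Add(6, Mul(-1, Pow(V, 2))))
Function('w')(h) = 1
Mul(-35, Function('w')(Function('q')(7))) = Mul(-35, 1) = -35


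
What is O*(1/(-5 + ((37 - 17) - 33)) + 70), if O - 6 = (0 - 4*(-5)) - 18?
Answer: 5036/9 ≈ 559.56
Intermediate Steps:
O = 8 (O = 6 + ((0 - 4*(-5)) - 18) = 6 + ((0 + 20) - 18) = 6 + (20 - 18) = 6 + 2 = 8)
O*(1/(-5 + ((37 - 17) - 33)) + 70) = 8*(1/(-5 + ((37 - 17) - 33)) + 70) = 8*(1/(-5 + (20 - 33)) + 70) = 8*(1/(-5 - 13) + 70) = 8*(1/(-18) + 70) = 8*(-1/18 + 70) = 8*(1259/18) = 5036/9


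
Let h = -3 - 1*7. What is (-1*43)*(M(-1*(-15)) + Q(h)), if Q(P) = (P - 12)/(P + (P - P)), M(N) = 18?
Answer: -4343/5 ≈ -868.60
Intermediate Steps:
h = -10 (h = -3 - 7 = -10)
Q(P) = (-12 + P)/P (Q(P) = (-12 + P)/(P + 0) = (-12 + P)/P)
(-1*43)*(M(-1*(-15)) + Q(h)) = (-1*43)*(18 + (-12 - 10)/(-10)) = -43*(18 - ⅒*(-22)) = -43*(18 + 11/5) = -43*101/5 = -4343/5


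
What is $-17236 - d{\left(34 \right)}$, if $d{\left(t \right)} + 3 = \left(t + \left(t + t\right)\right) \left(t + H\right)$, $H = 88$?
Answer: $-29677$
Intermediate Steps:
$d{\left(t \right)} = -3 + 3 t \left(88 + t\right)$ ($d{\left(t \right)} = -3 + \left(t + \left(t + t\right)\right) \left(t + 88\right) = -3 + \left(t + 2 t\right) \left(88 + t\right) = -3 + 3 t \left(88 + t\right)$)
$-17236 - d{\left(34 \right)} = -17236 - \left(-3 + 3 \cdot 34^{2} + 264 \cdot 34\right) = -17236 - \left(-3 + 3 \cdot 1156 + 8976\right) = -17236 - \left(-3 + 3468 + 8976\right) = -17236 - 12441 = -29677$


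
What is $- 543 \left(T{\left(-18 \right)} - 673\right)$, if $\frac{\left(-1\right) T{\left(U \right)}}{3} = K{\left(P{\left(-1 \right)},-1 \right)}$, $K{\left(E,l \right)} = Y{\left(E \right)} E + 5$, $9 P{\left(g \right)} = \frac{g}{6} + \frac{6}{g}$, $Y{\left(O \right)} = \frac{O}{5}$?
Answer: $\frac{605453869}{1620} \approx 3.7374 \cdot 10^{5}$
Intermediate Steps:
$Y{\left(O \right)} = \frac{O}{5}$ ($Y{\left(O \right)} = O \frac{1}{5} = \frac{O}{5}$)
$P{\left(g \right)} = \frac{g}{54} + \frac{2}{3 g}$ ($P{\left(g \right)} = \frac{\frac{g}{6} + \frac{6}{g}}{9} = \frac{\frac{6}{g} + \frac{g}{6}}{9} = \frac{g}{54} + \frac{2}{3 g}$)
$K{\left(E,l \right)} = 5 + \frac{E^{2}}{5}$ ($K{\left(E,l \right)} = \frac{E}{5} E + 5 = \frac{E^{2}}{5} + 5 = 5 + \frac{E^{2}}{5}$)
$T{\left(U \right)} = - \frac{74269}{4860}$ ($T{\left(U \right)} = - 3 \left(5 + \frac{\left(\frac{36 + \left(-1\right)^{2}}{54 \left(-1\right)}\right)^{2}}{5}\right) = - 3 \left(5 + \frac{\left(\frac{1}{54} \left(-1\right) \left(36 + 1\right)\right)^{2}}{5}\right) = - 3 \left(5 + \frac{\left(\frac{1}{54} \left(-1\right) 37\right)^{2}}{5}\right) = - 3 \left(5 + \frac{\left(- \frac{37}{54}\right)^{2}}{5}\right) = - 3 \left(5 + \frac{1}{5} \cdot \frac{1369}{2916}\right) = - 3 \left(5 + \frac{1369}{14580}\right) = \left(-3\right) \frac{74269}{14580} = - \frac{74269}{4860}$)
$- 543 \left(T{\left(-18 \right)} - 673\right) = - 543 \left(- \frac{74269}{4860} - 673\right) = \left(-543\right) \left(- \frac{3345049}{4860}\right) = \frac{605453869}{1620}$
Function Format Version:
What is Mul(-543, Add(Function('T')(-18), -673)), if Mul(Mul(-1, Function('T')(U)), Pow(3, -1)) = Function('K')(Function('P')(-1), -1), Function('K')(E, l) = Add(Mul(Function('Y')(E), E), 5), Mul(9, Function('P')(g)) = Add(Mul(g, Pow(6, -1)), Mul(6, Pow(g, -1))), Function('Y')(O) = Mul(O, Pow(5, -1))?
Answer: Rational(605453869, 1620) ≈ 3.7374e+5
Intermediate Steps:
Function('Y')(O) = Mul(Rational(1, 5), O) (Function('Y')(O) = Mul(O, Rational(1, 5)) = Mul(Rational(1, 5), O))
Function('P')(g) = Add(Mul(Rational(1, 54), g), Mul(Rational(2, 3), Pow(g, -1))) (Function('P')(g) = Mul(Rational(1, 9), Add(Mul(g, Pow(6, -1)), Mul(6, Pow(g, -1)))) = Mul(Rational(1, 9), Add(Mul(g, Rational(1, 6)), Mul(6, Pow(g, -1)))) = Mul(Rational(1, 9), Add(Mul(Rational(1, 6), g), Mul(6, Pow(g, -1)))) = Mul(Rational(1, 9), Add(Mul(6, Pow(g, -1)), Mul(Rational(1, 6), g))) = Add(Mul(Rational(1, 54), g), Mul(Rational(2, 3), Pow(g, -1))))
Function('K')(E, l) = Add(5, Mul(Rational(1, 5), Pow(E, 2))) (Function('K')(E, l) = Add(Mul(Mul(Rational(1, 5), E), E), 5) = Add(Mul(Rational(1, 5), Pow(E, 2)), 5) = Add(5, Mul(Rational(1, 5), Pow(E, 2))))
Function('T')(U) = Rational(-74269, 4860) (Function('T')(U) = Mul(-3, Add(5, Mul(Rational(1, 5), Pow(Mul(Rational(1, 54), Pow(-1, -1), Add(36, Pow(-1, 2))), 2)))) = Mul(-3, Add(5, Mul(Rational(1, 5), Pow(Mul(Rational(1, 54), -1, Add(36, 1)), 2)))) = Mul(-3, Add(5, Mul(Rational(1, 5), Pow(Mul(Rational(1, 54), -1, 37), 2)))) = Mul(-3, Add(5, Mul(Rational(1, 5), Pow(Rational(-37, 54), 2)))) = Mul(-3, Add(5, Mul(Rational(1, 5), Rational(1369, 2916)))) = Mul(-3, Add(5, Rational(1369, 14580))) = Mul(-3, Rational(74269, 14580)) = Rational(-74269, 4860))
Mul(-543, Add(Function('T')(-18), -673)) = Mul(-543, Add(Rational(-74269, 4860), -673)) = Mul(-543, Rational(-3345049, 4860)) = Rational(605453869, 1620)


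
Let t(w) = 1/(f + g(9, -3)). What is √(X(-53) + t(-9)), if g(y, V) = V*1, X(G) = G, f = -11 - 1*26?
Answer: I*√21210/20 ≈ 7.2818*I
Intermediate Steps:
f = -37 (f = -11 - 26 = -37)
g(y, V) = V
t(w) = -1/40 (t(w) = 1/(-37 - 3) = 1/(-40) = -1/40)
√(X(-53) + t(-9)) = √(-53 - 1/40) = √(-2121/40) = I*√21210/20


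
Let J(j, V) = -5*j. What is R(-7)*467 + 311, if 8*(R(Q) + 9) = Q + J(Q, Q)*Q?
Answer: -37205/2 ≈ -18603.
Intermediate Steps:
R(Q) = -9 - 5*Q²/8 + Q/8 (R(Q) = -9 + (Q + (-5*Q)*Q)/8 = -9 + (Q - 5*Q²)/8 = -9 + (-5*Q²/8 + Q/8) = -9 - 5*Q²/8 + Q/8)
R(-7)*467 + 311 = (-9 - 5/8*(-7)² + (⅛)*(-7))*467 + 311 = (-9 - 5/8*49 - 7/8)*467 + 311 = (-9 - 245/8 - 7/8)*467 + 311 = -81/2*467 + 311 = -37827/2 + 311 = -37205/2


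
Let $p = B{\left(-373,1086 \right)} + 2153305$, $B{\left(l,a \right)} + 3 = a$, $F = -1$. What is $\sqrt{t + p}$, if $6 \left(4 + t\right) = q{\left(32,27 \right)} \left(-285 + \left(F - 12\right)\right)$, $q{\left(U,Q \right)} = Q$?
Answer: $3 \sqrt{239227} \approx 1467.3$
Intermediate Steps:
$B{\left(l,a \right)} = -3 + a$
$t = -1345$ ($t = -4 + \frac{27 \left(-285 - 13\right)}{6} = -4 + \frac{27 \left(-298\right)}{6} = -4 + \frac{1}{6} \left(-8046\right) = -4 - 1341 = -1345$)
$p = 2154388$ ($p = \left(-3 + 1086\right) + 2153305 = 1083 + 2153305 = 2154388$)
$\sqrt{t + p} = \sqrt{-1345 + 2154388} = \sqrt{2153043} = 3 \sqrt{239227}$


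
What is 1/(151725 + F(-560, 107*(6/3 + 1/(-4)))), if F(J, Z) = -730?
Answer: 1/150995 ≈ 6.6227e-6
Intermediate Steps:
1/(151725 + F(-560, 107*(6/3 + 1/(-4)))) = 1/(151725 - 730) = 1/150995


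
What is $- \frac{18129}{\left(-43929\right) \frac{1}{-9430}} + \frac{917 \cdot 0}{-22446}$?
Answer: $- \frac{56985490}{14643} \approx -3891.7$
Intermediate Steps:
$- \frac{18129}{\left(-43929\right) \frac{1}{-9430}} + \frac{917 \cdot 0}{-22446} = - \frac{18129}{\left(-43929\right) \left(- \frac{1}{9430}\right)} + 0 \left(- \frac{1}{22446}\right) = - \frac{18129}{\frac{43929}{9430}} + 0 = \left(-18129\right) \frac{9430}{43929} + 0 = - \frac{56985490}{14643} + 0 = - \frac{56985490}{14643}$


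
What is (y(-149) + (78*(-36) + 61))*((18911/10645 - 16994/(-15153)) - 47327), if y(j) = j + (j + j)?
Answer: 24381565217299508/161303685 ≈ 1.5115e+8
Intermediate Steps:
y(j) = 3*j (y(j) = j + 2*j = 3*j)
(y(-149) + (78*(-36) + 61))*((18911/10645 - 16994/(-15153)) - 47327) = (3*(-149) + (78*(-36) + 61))*((18911/10645 - 16994/(-15153)) - 47327) = (-447 + (-2808 + 61))*((18911*(1/10645) - 16994*(-1/15153)) - 47327) = (-447 - 2747)*((18911/10645 + 16994/15153) - 47327) = -3194*(467459513/161303685 - 47327) = -3194*(-7633552040482/161303685) = 24381565217299508/161303685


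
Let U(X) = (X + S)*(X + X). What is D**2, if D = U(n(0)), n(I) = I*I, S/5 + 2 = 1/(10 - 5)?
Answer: 0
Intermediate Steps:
S = -9 (S = -10 + 5/(10 - 5) = -10 + 5/5 = -10 + 5*(1/5) = -10 + 1 = -9)
n(I) = I**2
U(X) = 2*X*(-9 + X) (U(X) = (X - 9)*(X + X) = (-9 + X)*(2*X) = 2*X*(-9 + X))
D = 0 (D = 2*0**2*(-9 + 0**2) = 2*0*(-9 + 0) = 2*0*(-9) = 0)
D**2 = 0**2 = 0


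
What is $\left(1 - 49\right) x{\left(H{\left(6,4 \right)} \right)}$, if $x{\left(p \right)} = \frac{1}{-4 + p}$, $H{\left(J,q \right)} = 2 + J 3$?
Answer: $-3$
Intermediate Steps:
$H{\left(J,q \right)} = 2 + 3 J$
$\left(1 - 49\right) x{\left(H{\left(6,4 \right)} \right)} = \frac{1 - 49}{-4 + \left(2 + 3 \cdot 6\right)} = - \frac{48}{-4 + \left(2 + 18\right)} = - \frac{48}{-4 + 20} = - \frac{48}{16} = \left(-48\right) \frac{1}{16} = -3$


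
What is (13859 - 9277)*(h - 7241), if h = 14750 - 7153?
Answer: 1631192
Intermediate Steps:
h = 7597
(13859 - 9277)*(h - 7241) = (13859 - 9277)*(7597 - 7241) = 4582*356 = 1631192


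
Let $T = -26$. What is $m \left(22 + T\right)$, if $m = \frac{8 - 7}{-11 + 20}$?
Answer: $- \frac{4}{9} \approx -0.44444$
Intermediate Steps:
$m = \frac{1}{9}$ ($m = 1 \cdot \frac{1}{9} = \frac{1}{9} \approx 0.11111$)
$m \left(22 + T\right) = \frac{22 - 26}{9} = \frac{1}{9} \left(-4\right) = - \frac{4}{9}$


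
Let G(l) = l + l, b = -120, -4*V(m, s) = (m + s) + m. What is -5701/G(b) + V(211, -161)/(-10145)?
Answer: 11570461/486960 ≈ 23.761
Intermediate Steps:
V(m, s) = -m/2 - s/4 (V(m, s) = -((m + s) + m)/4 = -(s + 2*m)/4 = -m/2 - s/4)
G(l) = 2*l
-5701/G(b) + V(211, -161)/(-10145) = -5701/(2*(-120)) + (-1/2*211 - 1/4*(-161))/(-10145) = -5701/(-240) + (-211/2 + 161/4)*(-1/10145) = -5701*(-1/240) - 261/4*(-1/10145) = 5701/240 + 261/40580 = 11570461/486960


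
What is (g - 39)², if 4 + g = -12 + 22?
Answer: 1089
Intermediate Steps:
g = 6 (g = -4 + (-12 + 22) = -4 + 10 = 6)
(g - 39)² = (6 - 39)² = (-33)² = 1089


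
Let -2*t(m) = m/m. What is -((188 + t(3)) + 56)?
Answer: -487/2 ≈ -243.50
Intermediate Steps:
t(m) = -1/2 (t(m) = -m/(2*m) = -1/2*1 = -1/2)
-((188 + t(3)) + 56) = -((188 - 1/2) + 56) = -(375/2 + 56) = -1*487/2 = -487/2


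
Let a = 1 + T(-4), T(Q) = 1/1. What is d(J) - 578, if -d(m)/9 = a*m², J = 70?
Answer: -88778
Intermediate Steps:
T(Q) = 1
a = 2 (a = 1 + 1 = 2)
d(m) = -18*m²
d(J) - 578 = -18*70² - 578 = -18*4900 - 578 = -88200 - 578 = -88778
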